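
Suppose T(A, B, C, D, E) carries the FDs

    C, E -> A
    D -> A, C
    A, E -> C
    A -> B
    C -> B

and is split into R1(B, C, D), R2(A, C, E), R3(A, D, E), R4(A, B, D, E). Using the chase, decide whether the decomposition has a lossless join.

Yes

Chase test. Columns are A, B, C, D, E; row i has aⱼ where attribute j ∈ Ri, else bᵢⱼ.
Initial tableau (one row per fragment):
  row 1: b11 a2 a3 a4 b15
  row 2: a1 b22 a3 b24 a5
  row 3: a1 b32 b33 a4 a5
  row 4: a1 a2 b43 a4 a5
Rows 1 and 3 agree on D; apply D→A, C and equate their A, C entries.
Rows 1 and 4 agree on D; apply D→A, C and equate their A, C entries.
Rows 1 and 2 agree on A; apply A→B and equate their B entries.
Rows 1 and 3 agree on A; apply A→B and equate their B entries.
Row 3 is now all distinguished symbols — the join is lossless.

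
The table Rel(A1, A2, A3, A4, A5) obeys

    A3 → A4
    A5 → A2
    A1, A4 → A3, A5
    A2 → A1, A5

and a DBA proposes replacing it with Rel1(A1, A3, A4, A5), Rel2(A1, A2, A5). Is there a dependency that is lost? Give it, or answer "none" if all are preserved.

none

A3 → A4 lies within Rel1.
A5 → A2 lies within Rel2.
A1, A4 → A3, A5 lies within Rel1.
A2 → A1, A5 lies within Rel2.
Every dependency is enforceable on the fragments, so the decomposition is dependency-preserving.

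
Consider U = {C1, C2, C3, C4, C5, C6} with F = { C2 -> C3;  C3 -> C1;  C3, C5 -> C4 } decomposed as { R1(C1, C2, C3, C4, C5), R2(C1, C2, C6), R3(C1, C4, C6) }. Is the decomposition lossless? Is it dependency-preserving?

Lossless test (chase): Rows 1 and 2 agree on C2; apply C2→C3 and equate their C3 entries. No row becomes fully distinguished — the join is lossy.
Dependency preservation: every FD's attributes lie within a single fragment, so each can be enforced locally — preserved.

lossy but dependency-preserving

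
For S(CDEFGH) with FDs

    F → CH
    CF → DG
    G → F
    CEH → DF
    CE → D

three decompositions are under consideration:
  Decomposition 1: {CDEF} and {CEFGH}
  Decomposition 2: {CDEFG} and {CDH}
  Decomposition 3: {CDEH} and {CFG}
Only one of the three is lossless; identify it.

Decomposition 1: common = {CEF}, closure = {CDEFGH} → lossless.
Decomposition 2: common = {CD}, closure = {CD} → lossy.
Decomposition 3: common = {C}, closure = {C} → lossy.

Decomposition 1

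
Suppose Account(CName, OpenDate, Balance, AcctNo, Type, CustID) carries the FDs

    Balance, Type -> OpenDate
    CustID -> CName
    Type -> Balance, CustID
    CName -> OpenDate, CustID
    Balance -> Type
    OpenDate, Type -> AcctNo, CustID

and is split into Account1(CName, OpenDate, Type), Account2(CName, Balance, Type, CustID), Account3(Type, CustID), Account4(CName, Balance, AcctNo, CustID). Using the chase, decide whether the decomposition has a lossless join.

Chase test. Columns are CName, OpenDate, Balance, AcctNo, Type, CustID; row i has aⱼ where attribute j ∈ Accounti, else bᵢⱼ.
Initial tableau (one row per fragment):
  row 1: a1 a2 b13 b14 a5 b16
  row 2: a1 b22 a3 b24 a5 a6
  row 3: b31 b32 b33 b34 a5 a6
  row 4: a1 b42 a3 a4 b45 a6
Rows 2 and 3 agree on CustID; apply CustID→CName and equate their CName entries.
Rows 1 and 2 agree on Type; apply Type→Balance, CustID and equate their Balance, CustID entries.
Rows 1 and 3 agree on Type; apply Type→Balance, CustID and equate their Balance, CustID entries.
Rows 1 and 2 agree on CName; apply CName→OpenDate, CustID and equate their OpenDate, CustID entries.
Rows 1 and 3 agree on CName; apply CName→OpenDate, CustID and equate their OpenDate, CustID entries.
Rows 1 and 4 agree on CName; apply CName→OpenDate, CustID and equate their OpenDate, CustID entries.
Rows 1 and 4 agree on Balance; apply Balance→Type and equate their Type entries.
Rows 1 and 2 agree on OpenDate, Type; apply OpenDate, Type→AcctNo, CustID and equate their AcctNo, CustID entries.
Rows 1 and 3 agree on OpenDate, Type; apply OpenDate, Type→AcctNo, CustID and equate their AcctNo, CustID entries.
Rows 1 and 4 agree on OpenDate, Type; apply OpenDate, Type→AcctNo, CustID and equate their AcctNo, CustID entries.
Row 1 is now all distinguished symbols — the join is lossless.

Yes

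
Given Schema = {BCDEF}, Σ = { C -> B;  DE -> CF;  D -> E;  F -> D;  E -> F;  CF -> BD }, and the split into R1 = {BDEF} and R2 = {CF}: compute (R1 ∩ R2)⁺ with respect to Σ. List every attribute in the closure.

R1 ∩ R2 = {F}.
F → D applies, adding D
D → E applies, adding E
DE → CF applies, adding C
CF → BD applies, adding B
Closure: {BCDEF}.

BCDEF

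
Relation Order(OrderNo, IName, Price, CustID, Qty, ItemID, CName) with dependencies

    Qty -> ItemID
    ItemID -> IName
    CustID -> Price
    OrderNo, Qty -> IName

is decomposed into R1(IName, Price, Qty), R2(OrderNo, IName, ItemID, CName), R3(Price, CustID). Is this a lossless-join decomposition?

Chase test. Columns are OrderNo, IName, Price, CustID, Qty, ItemID, CName; row i has aⱼ where attribute j ∈ Ri, else bᵢⱼ.
Initial tableau (one row per fragment):
  row 1: b11 a2 a3 b14 a5 b16 b17
  row 2: a1 a2 b23 b24 b25 a6 a7
  row 3: b31 b32 a3 a4 b35 b36 b37
No row becomes fully distinguished — the join is lossy.

No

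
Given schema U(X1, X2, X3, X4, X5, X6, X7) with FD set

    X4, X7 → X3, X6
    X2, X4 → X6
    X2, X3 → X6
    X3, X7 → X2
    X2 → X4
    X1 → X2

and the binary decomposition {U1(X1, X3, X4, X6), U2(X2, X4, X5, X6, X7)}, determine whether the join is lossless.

Common attributes: U1 ∩ U2 = {X4, X6}.
No dependency enlarges {X4, X6}, so (X4, X6)⁺ = {X4, X6}.
The closure contains neither all of U1 = {X1, X3, X4, X6} nor all of U2 = {X2, X4, X5, X6, X7}, so the common attributes are not a superkey of either fragment. The join is lossy.

No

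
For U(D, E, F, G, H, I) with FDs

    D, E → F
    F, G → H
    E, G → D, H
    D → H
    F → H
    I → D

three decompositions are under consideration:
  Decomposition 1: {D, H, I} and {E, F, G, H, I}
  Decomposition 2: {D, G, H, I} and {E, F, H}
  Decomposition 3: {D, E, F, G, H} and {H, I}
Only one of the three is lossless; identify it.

Decomposition 1: common = {H, I}, closure = {D, H, I} → lossless.
Decomposition 2: common = {H}, closure = {H} → lossy.
Decomposition 3: common = {H}, closure = {H} → lossy.

Decomposition 1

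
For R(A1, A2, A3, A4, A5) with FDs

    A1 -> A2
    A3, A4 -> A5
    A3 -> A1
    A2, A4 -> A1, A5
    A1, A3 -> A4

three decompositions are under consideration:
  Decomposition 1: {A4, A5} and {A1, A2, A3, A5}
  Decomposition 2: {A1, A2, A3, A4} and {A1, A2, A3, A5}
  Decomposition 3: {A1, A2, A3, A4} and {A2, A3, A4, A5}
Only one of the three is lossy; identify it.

Decomposition 1

Decomposition 1: common = {A5}, closure = {A5} → lossy.
Decomposition 2: common = {A1, A2, A3}, closure = {A1, A2, A3, A4, A5} → lossless.
Decomposition 3: common = {A2, A3, A4}, closure = {A1, A2, A3, A4, A5} → lossless.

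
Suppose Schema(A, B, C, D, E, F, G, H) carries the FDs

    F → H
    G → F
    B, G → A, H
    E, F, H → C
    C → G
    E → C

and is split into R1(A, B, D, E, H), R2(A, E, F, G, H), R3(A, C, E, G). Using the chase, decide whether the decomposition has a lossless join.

Yes

Chase test. Columns are A, B, C, D, E, F, G, H; row i has aⱼ where attribute j ∈ Ri, else bᵢⱼ.
Initial tableau (one row per fragment):
  row 1: a1 a2 b13 a4 a5 b16 b17 a8
  row 2: a1 b22 b23 b24 a5 a6 a7 a8
  row 3: a1 b32 a3 b34 a5 b36 a7 b38
Rows 2 and 3 agree on G; apply G→F and equate their F entries.
Rows 1 and 2 agree on E; apply E→C and equate their C entries.
Rows 1 and 3 agree on E; apply E→C and equate their C entries.
Rows 2 and 3 agree on F; apply F→H and equate their H entries.
Rows 1 and 2 agree on C; apply C→G and equate their G entries.
Rows 1 and 2 agree on G; apply G→F and equate their F entries.
Row 1 is now all distinguished symbols — the join is lossless.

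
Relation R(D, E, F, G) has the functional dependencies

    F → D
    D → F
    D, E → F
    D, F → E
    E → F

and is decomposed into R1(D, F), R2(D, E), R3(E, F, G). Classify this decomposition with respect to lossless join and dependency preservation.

lossless and dependency-preserving

Lossless test (chase): Rows 1 and 3 agree on F; apply F→D and equate their D entries. Rows 1 and 2 agree on D; apply D→F and equate their F entries. Rows 1 and 2 agree on D, F; apply D, F→E and equate their E entries. Row 3 is now all distinguished symbols — the join is lossless.
Dependency preservation: D, E → F; D, F → E are not contained in any single fragment, but the restricted closure of each left-hand side across the fragments still reaches the right-hand side; the remaining FDs each lie inside some fragment. All dependencies are preserved.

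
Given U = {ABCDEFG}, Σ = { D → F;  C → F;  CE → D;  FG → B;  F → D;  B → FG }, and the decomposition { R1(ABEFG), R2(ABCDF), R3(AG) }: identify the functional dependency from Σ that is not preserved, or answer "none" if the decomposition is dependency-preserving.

D → F lies within R2.
C → F lies within R2.
CE → D: restricted closure across fragments reaches D.
FG → B lies within R1.
F → D lies within R2.
B → FG lies within R1.
Every dependency is enforceable on the fragments, so the decomposition is dependency-preserving.

none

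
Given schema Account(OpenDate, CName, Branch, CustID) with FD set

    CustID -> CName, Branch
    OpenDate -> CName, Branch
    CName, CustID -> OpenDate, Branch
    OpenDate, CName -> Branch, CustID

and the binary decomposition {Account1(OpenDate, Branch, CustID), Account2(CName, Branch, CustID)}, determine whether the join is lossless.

Common attributes: Account1 ∩ Account2 = {Branch, CustID}.
Closure of {Branch, CustID}: CustID → CName, Branch applies, adding CName; CName, CustID → OpenDate, Branch applies, adding OpenDate. So (Branch, CustID)⁺ = {OpenDate, CName, Branch, CustID}.
This closure contains every attribute of Account1, so Account1 ∩ Account2 → Account1. The join is lossless.

Yes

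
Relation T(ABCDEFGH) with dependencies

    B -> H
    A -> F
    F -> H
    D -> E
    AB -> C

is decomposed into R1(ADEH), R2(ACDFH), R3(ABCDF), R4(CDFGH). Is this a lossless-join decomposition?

No

Chase test. Columns are ABCDEFGH; row i has aⱼ where attribute j ∈ Ri, else bᵢⱼ.
Initial tableau (one row per fragment):
  row 1: a1 b12 b13 a4 a5 b16 b17 a8
  row 2: a1 b22 a3 a4 b25 a6 b27 a8
  row 3: a1 a2 a3 a4 b35 a6 b37 b38
  row 4: b41 b42 a3 a4 b45 a6 a7 a8
Rows 1 and 2 agree on A; apply A→F and equate their F entries.
Rows 1 and 3 agree on F; apply F→H and equate their H entries.
Rows 1 and 2 agree on D; apply D→E and equate their E entries.
Rows 1 and 3 agree on D; apply D→E and equate their E entries.
Rows 1 and 4 agree on D; apply D→E and equate their E entries.
No row becomes fully distinguished — the join is lossy.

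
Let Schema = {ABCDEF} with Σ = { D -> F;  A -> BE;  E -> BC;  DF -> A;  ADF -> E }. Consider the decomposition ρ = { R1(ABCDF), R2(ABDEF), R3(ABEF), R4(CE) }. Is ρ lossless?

Chase test. Columns are ABCDEF; row i has aⱼ where attribute j ∈ Ri, else bᵢⱼ.
Initial tableau (one row per fragment):
  row 1: a1 a2 a3 a4 b15 a6
  row 2: a1 a2 b23 a4 a5 a6
  row 3: a1 a2 b33 b34 a5 a6
  row 4: b41 b42 a3 b44 a5 b46
Rows 1 and 2 agree on A; apply A→BE and equate their BE entries.
Rows 1 and 2 agree on E; apply E→BC and equate their BC entries.
Rows 1 and 3 agree on E; apply E→BC and equate their BC entries.
Rows 1 and 4 agree on E; apply E→BC and equate their BC entries.
Row 1 is now all distinguished symbols — the join is lossless.

Yes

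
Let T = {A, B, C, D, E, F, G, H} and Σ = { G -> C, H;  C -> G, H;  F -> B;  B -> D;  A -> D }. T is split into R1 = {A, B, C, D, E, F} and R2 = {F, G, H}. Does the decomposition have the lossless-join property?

No

Common attributes: R1 ∩ R2 = {F}.
Closure of {F}: F → B applies, adding B; B → D applies, adding D. So (F)⁺ = {B, D, F}.
The closure contains neither all of R1 = {A, B, C, D, E, F} nor all of R2 = {F, G, H}, so the common attributes are not a superkey of either fragment. The join is lossy.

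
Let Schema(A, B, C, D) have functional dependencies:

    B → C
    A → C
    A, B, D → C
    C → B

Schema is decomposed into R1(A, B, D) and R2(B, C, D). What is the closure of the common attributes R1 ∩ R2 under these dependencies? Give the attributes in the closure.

R1 ∩ R2 = {B, D}.
B → C applies, adding C
Closure: {B, C, D}.

B, C, D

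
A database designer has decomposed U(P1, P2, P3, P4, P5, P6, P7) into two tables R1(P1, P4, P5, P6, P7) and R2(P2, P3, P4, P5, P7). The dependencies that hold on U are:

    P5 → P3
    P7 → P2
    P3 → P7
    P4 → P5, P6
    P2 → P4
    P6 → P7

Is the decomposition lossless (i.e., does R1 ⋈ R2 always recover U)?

Common attributes: R1 ∩ R2 = {P4, P5, P7}.
Closure of {P4, P5, P7}: P5 → P3 applies, adding P3; P7 → P2 applies, adding P2; P4 → P5, P6 applies, adding P6. So (P4, P5, P7)⁺ = {P2, P3, P4, P5, P6, P7}.
This closure contains every attribute of R2, so R1 ∩ R2 → R2. The join is lossless.

Yes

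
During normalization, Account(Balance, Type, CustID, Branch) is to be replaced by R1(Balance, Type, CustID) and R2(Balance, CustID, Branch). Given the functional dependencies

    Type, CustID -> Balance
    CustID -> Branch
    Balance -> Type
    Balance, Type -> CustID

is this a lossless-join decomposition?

Common attributes: R1 ∩ R2 = {Balance, CustID}.
Closure of {Balance, CustID}: CustID → Branch applies, adding Branch; Balance → Type applies, adding Type. So (Balance, CustID)⁺ = {Balance, Type, CustID, Branch}.
This closure contains every attribute of R1, so R1 ∩ R2 → R1. The join is lossless.

Yes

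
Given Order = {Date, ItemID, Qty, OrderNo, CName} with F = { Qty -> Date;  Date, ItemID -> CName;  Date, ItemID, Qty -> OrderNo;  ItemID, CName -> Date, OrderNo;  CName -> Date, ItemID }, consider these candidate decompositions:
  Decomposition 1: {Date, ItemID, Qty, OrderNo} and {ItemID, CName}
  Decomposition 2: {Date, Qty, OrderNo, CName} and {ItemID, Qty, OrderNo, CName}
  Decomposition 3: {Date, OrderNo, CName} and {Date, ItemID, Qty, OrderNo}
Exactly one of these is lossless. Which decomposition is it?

Decomposition 1: common = {ItemID}, closure = {ItemID} → lossy.
Decomposition 2: common = {Qty, OrderNo, CName}, closure = {Date, ItemID, Qty, OrderNo, CName} → lossless.
Decomposition 3: common = {Date, OrderNo}, closure = {Date, OrderNo} → lossy.

Decomposition 2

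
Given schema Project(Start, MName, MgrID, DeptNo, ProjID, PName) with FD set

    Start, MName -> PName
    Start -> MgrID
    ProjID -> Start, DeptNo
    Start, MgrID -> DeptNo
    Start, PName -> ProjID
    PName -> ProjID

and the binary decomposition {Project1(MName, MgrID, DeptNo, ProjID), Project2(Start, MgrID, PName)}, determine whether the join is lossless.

Common attributes: Project1 ∩ Project2 = {MgrID}.
No dependency enlarges {MgrID}, so (MgrID)⁺ = {MgrID}.
The closure contains neither all of Project1 = {MName, MgrID, DeptNo, ProjID} nor all of Project2 = {Start, MgrID, PName}, so the common attributes are not a superkey of either fragment. The join is lossy.

No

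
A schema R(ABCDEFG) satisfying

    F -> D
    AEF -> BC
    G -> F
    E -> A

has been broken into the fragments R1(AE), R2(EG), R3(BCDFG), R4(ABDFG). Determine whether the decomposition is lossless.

Chase test. Columns are ABCDEFG; row i has aⱼ where attribute j ∈ Ri, else bᵢⱼ.
Initial tableau (one row per fragment):
  row 1: a1 b12 b13 b14 a5 b16 b17
  row 2: b21 b22 b23 b24 a5 b26 a7
  row 3: b31 a2 a3 a4 b35 a6 a7
  row 4: a1 a2 b43 a4 b45 a6 a7
Rows 2 and 3 agree on G; apply G→F and equate their F entries.
Rows 1 and 2 agree on E; apply E→A and equate their A entries.
Rows 2 and 3 agree on F; apply F→D and equate their D entries.
No row becomes fully distinguished — the join is lossy.

No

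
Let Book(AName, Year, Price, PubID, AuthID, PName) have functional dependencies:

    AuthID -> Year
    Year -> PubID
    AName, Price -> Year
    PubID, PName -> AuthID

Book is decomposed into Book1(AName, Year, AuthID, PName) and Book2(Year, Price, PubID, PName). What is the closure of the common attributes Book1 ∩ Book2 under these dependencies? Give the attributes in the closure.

Book1 ∩ Book2 = {Year, PName}.
Year → PubID applies, adding PubID
PubID, PName → AuthID applies, adding AuthID
Closure: {Year, PubID, AuthID, PName}.

Year, PubID, AuthID, PName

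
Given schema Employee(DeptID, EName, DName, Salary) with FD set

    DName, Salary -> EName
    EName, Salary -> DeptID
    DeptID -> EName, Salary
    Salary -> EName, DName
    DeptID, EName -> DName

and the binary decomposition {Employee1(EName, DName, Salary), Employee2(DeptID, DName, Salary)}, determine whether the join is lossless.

Common attributes: Employee1 ∩ Employee2 = {DName, Salary}.
Closure of {DName, Salary}: DName, Salary → EName applies, adding EName; EName, Salary → DeptID applies, adding DeptID. So (DName, Salary)⁺ = {DeptID, EName, DName, Salary}.
This closure contains every attribute of Employee1, so Employee1 ∩ Employee2 → Employee1. The join is lossless.

Yes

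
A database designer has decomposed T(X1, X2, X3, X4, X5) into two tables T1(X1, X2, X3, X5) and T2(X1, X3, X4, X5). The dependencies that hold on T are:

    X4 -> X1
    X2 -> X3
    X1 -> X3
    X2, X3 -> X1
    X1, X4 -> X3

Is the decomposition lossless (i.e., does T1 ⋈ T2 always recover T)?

No

Common attributes: T1 ∩ T2 = {X1, X3, X5}.
No dependency enlarges {X1, X3, X5}, so (X1, X3, X5)⁺ = {X1, X3, X5}.
The closure contains neither all of T1 = {X1, X2, X3, X5} nor all of T2 = {X1, X3, X4, X5}, so the common attributes are not a superkey of either fragment. The join is lossy.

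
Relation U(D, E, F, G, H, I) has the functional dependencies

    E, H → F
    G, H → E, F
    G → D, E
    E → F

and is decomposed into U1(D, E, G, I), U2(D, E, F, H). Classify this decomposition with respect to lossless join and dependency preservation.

Lossless test: (D, E)⁺ = {D, E, F}, which is a superkey of neither fragment — lossy.
Dependency preservation: G, H → E, F is not contained in any single fragment, but the restricted closure of its left-hand side across the fragments still reaches the right-hand side; the remaining FDs each lie inside some fragment. All dependencies are preserved.

lossy but dependency-preserving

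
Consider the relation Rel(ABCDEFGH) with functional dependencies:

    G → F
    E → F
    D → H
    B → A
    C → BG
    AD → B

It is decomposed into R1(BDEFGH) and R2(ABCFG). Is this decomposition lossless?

Common attributes: R1 ∩ R2 = {BFG}.
Closure of {BFG}: B → A applies, adding A. So (BFG)⁺ = {ABFG}.
The closure contains neither all of R1 = {BDEFGH} nor all of R2 = {ABCFG}, so the common attributes are not a superkey of either fragment. The join is lossy.

No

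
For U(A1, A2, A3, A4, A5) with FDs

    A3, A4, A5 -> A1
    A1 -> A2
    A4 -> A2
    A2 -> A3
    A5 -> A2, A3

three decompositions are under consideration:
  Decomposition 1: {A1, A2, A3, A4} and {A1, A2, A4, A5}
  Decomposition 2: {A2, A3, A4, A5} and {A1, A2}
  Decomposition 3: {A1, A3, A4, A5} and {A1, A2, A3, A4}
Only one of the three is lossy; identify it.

Decomposition 2

Decomposition 1: common = {A1, A2, A4}, closure = {A1, A2, A3, A4} → lossless.
Decomposition 2: common = {A2}, closure = {A2, A3} → lossy.
Decomposition 3: common = {A1, A3, A4}, closure = {A1, A2, A3, A4} → lossless.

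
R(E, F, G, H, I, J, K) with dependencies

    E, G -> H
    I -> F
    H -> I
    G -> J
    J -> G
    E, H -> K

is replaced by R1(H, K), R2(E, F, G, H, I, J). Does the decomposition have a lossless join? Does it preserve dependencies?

Lossless test: (H)⁺ = {F, H, I}, which is a superkey of neither fragment — lossy.
Dependency preservation: the restricted closure of {E, H} across the fragments never reaches {K}, so E, H → K cannot be enforced without a join — not preserved.

lossy and not dependency-preserving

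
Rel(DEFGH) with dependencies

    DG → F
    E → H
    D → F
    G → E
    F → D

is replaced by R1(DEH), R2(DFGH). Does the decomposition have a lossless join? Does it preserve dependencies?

Lossless test: (DH)⁺ = {DFH}, which is a superkey of neither fragment — lossy.
Dependency preservation: the restricted closure of {G} across the fragments never reaches {E}, so G → E cannot be enforced without a join — not preserved.

lossy and not dependency-preserving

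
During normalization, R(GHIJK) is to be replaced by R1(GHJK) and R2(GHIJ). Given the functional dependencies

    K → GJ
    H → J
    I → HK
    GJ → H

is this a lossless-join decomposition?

Common attributes: R1 ∩ R2 = {GHJ}.
No dependency enlarges {GHJ}, so (GHJ)⁺ = {GHJ}.
The closure contains neither all of R1 = {GHJK} nor all of R2 = {GHIJ}, so the common attributes are not a superkey of either fragment. The join is lossy.

No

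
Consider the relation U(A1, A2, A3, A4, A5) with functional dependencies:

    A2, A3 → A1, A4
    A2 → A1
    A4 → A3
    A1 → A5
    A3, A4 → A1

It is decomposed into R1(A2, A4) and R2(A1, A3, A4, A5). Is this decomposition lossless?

Yes

Common attributes: R1 ∩ R2 = {A4}.
Closure of {A4}: A4 → A3 applies, adding A3; A3, A4 → A1 applies, adding A1; A1 → A5 applies, adding A5. So (A4)⁺ = {A1, A3, A4, A5}.
This closure contains every attribute of R2, so R1 ∩ R2 → R2. The join is lossless.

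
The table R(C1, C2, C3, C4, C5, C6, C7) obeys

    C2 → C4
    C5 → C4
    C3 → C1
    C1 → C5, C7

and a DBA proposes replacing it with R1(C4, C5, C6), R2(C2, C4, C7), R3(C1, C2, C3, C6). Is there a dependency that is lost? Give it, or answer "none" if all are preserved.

C1 → C5, C7

Check C1 → C5, C7: no single fragment contains all of {C1, C5, C7}, and the restricted closure of {C1} across the fragments never reaches {C5, C7}.
C2 → C4 is preserved.
C5 → C4 is preserved.
C3 → C1 is preserved.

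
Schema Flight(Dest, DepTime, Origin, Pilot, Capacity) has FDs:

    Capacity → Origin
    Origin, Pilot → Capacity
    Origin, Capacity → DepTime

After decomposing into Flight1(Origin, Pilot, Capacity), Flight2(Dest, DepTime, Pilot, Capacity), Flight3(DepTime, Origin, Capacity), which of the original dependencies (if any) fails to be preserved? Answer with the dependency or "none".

none

Capacity → Origin lies within Flight1.
Origin, Pilot → Capacity lies within Flight1.
Origin, Capacity → DepTime lies within Flight3.
Every dependency is enforceable on the fragments, so the decomposition is dependency-preserving.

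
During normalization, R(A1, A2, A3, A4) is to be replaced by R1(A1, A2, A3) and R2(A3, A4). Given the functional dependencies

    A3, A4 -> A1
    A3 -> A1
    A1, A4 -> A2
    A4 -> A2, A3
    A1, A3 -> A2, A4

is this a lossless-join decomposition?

Common attributes: R1 ∩ R2 = {A3}.
Closure of {A3}: A3 → A1 applies, adding A1; A1, A3 → A2, A4 applies, adding A2, A4. So (A3)⁺ = {A1, A2, A3, A4}.
This closure contains every attribute of R1, so R1 ∩ R2 → R1. The join is lossless.

Yes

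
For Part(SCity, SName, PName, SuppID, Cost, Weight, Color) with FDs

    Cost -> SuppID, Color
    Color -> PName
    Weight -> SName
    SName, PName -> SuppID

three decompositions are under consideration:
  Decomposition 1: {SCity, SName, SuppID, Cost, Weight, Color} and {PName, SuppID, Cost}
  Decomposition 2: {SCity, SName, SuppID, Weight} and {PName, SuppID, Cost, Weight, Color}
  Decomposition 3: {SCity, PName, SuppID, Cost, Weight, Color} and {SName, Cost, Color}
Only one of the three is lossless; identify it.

Decomposition 1: common = {SuppID, Cost}, closure = {PName, SuppID, Cost, Color} → lossless.
Decomposition 2: common = {SuppID, Weight}, closure = {SName, SuppID, Weight} → lossy.
Decomposition 3: common = {Cost, Color}, closure = {PName, SuppID, Cost, Color} → lossy.

Decomposition 1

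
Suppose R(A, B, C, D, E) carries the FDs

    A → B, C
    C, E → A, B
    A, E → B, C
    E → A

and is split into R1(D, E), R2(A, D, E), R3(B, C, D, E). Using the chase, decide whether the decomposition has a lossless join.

Yes

Chase test. Columns are A, B, C, D, E; row i has aⱼ where attribute j ∈ Ri, else bᵢⱼ.
Initial tableau (one row per fragment):
  row 1: b11 b12 b13 a4 a5
  row 2: a1 b22 b23 a4 a5
  row 3: b31 a2 a3 a4 a5
Rows 1 and 2 agree on E; apply E→A and equate their A entries.
Rows 1 and 3 agree on E; apply E→A and equate their A entries.
Rows 1 and 2 agree on A; apply A→B, C and equate their B, C entries.
Rows 1 and 3 agree on A; apply A→B, C and equate their B, C entries.
Row 1 is now all distinguished symbols — the join is lossless.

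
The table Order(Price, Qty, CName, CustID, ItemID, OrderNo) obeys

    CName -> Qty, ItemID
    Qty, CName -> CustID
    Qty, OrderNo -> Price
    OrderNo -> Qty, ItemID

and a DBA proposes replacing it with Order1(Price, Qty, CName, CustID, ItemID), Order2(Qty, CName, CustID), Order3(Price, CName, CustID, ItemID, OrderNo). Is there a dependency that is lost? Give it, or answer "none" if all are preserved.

Check OrderNo → Qty, ItemID: no single fragment contains all of {Qty, ItemID, OrderNo}, and the restricted closure of {OrderNo} across the fragments never reaches {Qty, ItemID}.
CName → Qty, ItemID is preserved.
Qty, CName → CustID is preserved.
Qty, OrderNo → Price is preserved.

OrderNo -> Qty, ItemID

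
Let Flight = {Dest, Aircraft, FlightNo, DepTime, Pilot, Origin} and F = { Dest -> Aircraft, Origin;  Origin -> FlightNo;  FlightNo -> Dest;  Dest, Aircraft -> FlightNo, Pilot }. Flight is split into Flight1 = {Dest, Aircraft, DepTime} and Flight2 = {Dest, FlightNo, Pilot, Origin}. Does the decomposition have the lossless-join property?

Yes

Common attributes: Flight1 ∩ Flight2 = {Dest}.
Closure of {Dest}: Dest → Aircraft, Origin applies, adding Aircraft, Origin; Origin → FlightNo applies, adding FlightNo; Dest, Aircraft → FlightNo, Pilot applies, adding Pilot. So (Dest)⁺ = {Dest, Aircraft, FlightNo, Pilot, Origin}.
This closure contains every attribute of Flight2, so Flight1 ∩ Flight2 → Flight2. The join is lossless.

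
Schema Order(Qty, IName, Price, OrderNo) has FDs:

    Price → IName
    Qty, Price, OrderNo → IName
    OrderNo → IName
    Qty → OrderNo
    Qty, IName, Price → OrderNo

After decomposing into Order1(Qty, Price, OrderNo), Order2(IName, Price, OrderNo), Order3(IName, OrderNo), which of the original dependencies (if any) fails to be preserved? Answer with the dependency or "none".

Price → IName lies within Order2.
Qty, Price, OrderNo → IName: restricted closure across fragments reaches IName.
OrderNo → IName lies within Order2.
Qty → OrderNo lies within Order1.
Qty, IName, Price → OrderNo: restricted closure across fragments reaches OrderNo.
Every dependency is enforceable on the fragments, so the decomposition is dependency-preserving.

none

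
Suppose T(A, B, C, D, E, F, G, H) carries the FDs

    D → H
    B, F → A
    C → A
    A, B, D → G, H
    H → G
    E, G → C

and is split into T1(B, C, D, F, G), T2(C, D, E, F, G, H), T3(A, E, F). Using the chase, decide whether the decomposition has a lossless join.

No

Chase test. Columns are A, B, C, D, E, F, G, H; row i has aⱼ where attribute j ∈ Ti, else bᵢⱼ.
Initial tableau (one row per fragment):
  row 1: b11 a2 a3 a4 b15 a6 a7 b18
  row 2: b21 b22 a3 a4 a5 a6 a7 a8
  row 3: a1 b32 b33 b34 a5 a6 b37 b38
Rows 1 and 2 agree on D; apply D→H and equate their H entries.
Rows 1 and 2 agree on C; apply C→A and equate their A entries.
No row becomes fully distinguished — the join is lossy.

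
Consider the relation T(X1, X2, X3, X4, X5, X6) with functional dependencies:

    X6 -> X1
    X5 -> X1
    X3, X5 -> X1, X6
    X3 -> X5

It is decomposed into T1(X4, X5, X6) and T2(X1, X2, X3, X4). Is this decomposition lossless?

Common attributes: T1 ∩ T2 = {X4}.
No dependency enlarges {X4}, so (X4)⁺ = {X4}.
The closure contains neither all of T1 = {X4, X5, X6} nor all of T2 = {X1, X2, X3, X4}, so the common attributes are not a superkey of either fragment. The join is lossy.

No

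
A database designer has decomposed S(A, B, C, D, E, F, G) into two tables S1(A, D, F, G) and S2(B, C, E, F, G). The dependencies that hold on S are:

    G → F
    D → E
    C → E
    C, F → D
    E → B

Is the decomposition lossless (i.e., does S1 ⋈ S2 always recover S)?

No

Common attributes: S1 ∩ S2 = {F, G}.
No dependency enlarges {F, G}, so (F, G)⁺ = {F, G}.
The closure contains neither all of S1 = {A, D, F, G} nor all of S2 = {B, C, E, F, G}, so the common attributes are not a superkey of either fragment. The join is lossy.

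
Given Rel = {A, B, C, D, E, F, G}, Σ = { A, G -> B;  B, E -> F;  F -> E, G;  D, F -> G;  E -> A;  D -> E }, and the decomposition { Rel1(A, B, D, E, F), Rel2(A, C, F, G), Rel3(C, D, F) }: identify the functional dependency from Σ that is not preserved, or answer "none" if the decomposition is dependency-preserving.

A, G -> B

Check A, G → B: no single fragment contains all of {A, B, G}, and the restricted closure of {A, G} across the fragments never reaches {B}.
B, E → F is preserved.
F → E, G is preserved.
D, F → G is preserved.
E → A is preserved.
D → E is preserved.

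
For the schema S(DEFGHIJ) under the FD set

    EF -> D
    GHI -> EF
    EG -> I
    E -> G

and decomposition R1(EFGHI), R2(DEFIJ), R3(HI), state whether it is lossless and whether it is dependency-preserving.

lossy but dependency-preserving

Lossless test (chase): Rows 1 and 2 agree on EF; apply EF→D and equate their D entries. Rows 1 and 2 agree on E; apply E→G and equate their G entries. No row becomes fully distinguished — the join is lossy.
Dependency preservation: every FD's attributes lie within a single fragment, so each can be enforced locally — preserved.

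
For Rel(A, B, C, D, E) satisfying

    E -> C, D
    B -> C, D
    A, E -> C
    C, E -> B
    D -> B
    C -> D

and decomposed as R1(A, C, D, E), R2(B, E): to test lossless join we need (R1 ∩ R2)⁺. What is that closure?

B, C, D, E

R1 ∩ R2 = {E}.
E → C, D applies, adding C, D
C, E → B applies, adding B
Closure: {B, C, D, E}.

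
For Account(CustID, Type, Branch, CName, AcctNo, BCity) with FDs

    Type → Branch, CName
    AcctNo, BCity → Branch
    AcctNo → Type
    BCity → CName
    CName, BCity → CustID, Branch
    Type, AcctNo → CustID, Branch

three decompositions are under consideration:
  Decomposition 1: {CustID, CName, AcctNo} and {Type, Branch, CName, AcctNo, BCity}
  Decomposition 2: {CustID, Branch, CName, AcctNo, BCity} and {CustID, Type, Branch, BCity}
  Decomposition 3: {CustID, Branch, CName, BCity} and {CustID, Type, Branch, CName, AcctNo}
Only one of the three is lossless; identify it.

Decomposition 1: common = {CName, AcctNo}, closure = {CustID, Type, Branch, CName, AcctNo} → lossless.
Decomposition 2: common = {CustID, Branch, BCity}, closure = {CustID, Branch, CName, BCity} → lossy.
Decomposition 3: common = {CustID, Branch, CName}, closure = {CustID, Branch, CName} → lossy.

Decomposition 1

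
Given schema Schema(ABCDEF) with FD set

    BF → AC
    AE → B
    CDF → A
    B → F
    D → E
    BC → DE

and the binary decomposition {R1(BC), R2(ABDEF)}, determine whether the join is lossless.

Common attributes: R1 ∩ R2 = {B}.
Closure of {B}: B → F applies, adding F; BF → AC applies, adding AC; BC → DE applies, adding DE. So (B)⁺ = {ABCDEF}.
This closure contains every attribute of R1, so R1 ∩ R2 → R1. The join is lossless.

Yes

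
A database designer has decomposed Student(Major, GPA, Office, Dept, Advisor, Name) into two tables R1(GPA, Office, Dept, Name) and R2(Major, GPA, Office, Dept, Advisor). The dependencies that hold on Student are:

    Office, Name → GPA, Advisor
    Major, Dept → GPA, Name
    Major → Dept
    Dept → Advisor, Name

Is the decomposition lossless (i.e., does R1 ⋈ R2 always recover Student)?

Yes

Common attributes: R1 ∩ R2 = {GPA, Office, Dept}.
Closure of {GPA, Office, Dept}: Dept → Advisor, Name applies, adding Advisor, Name. So (GPA, Office, Dept)⁺ = {GPA, Office, Dept, Advisor, Name}.
This closure contains every attribute of R1, so R1 ∩ R2 → R1. The join is lossless.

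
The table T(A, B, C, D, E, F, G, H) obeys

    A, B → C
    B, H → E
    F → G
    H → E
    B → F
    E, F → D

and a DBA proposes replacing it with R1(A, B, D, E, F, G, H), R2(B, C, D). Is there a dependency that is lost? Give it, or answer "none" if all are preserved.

Check A, B → C: no single fragment contains all of {A, B, C}, and the restricted closure of {A, B} across the fragments never reaches {C}.
B, H → E is preserved.
F → G is preserved.
H → E is preserved.
B → F is preserved.
E, F → D is preserved.

A, B → C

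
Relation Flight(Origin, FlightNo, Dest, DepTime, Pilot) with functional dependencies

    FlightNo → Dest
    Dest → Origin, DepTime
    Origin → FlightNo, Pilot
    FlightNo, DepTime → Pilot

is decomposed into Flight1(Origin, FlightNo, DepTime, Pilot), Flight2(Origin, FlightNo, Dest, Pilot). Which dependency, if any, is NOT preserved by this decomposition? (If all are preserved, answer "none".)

FlightNo → Dest lies within Flight2.
Dest → Origin, DepTime: restricted closure across fragments reaches Origin, DepTime.
Origin → FlightNo, Pilot lies within Flight1.
FlightNo, DepTime → Pilot lies within Flight1.
Every dependency is enforceable on the fragments, so the decomposition is dependency-preserving.

none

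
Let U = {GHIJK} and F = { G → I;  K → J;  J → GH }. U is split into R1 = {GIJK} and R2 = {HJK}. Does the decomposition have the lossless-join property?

Common attributes: R1 ∩ R2 = {JK}.
Closure of {JK}: J → GH applies, adding GH; G → I applies, adding I. So (JK)⁺ = {GHIJK}.
This closure contains every attribute of R1, so R1 ∩ R2 → R1. The join is lossless.

Yes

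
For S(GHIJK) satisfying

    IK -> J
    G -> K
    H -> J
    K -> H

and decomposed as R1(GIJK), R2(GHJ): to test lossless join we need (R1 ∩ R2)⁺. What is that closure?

GHJK

R1 ∩ R2 = {GJ}.
G → K applies, adding K
K → H applies, adding H
Closure: {GHJK}.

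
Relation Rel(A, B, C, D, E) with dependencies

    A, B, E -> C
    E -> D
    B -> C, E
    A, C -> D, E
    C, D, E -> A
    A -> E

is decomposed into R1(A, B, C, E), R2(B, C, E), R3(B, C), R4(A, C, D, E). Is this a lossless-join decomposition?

Chase test. Columns are A, B, C, D, E; row i has aⱼ where attribute j ∈ Ri, else bᵢⱼ.
Initial tableau (one row per fragment):
  row 1: a1 a2 a3 b14 a5
  row 2: b21 a2 a3 b24 a5
  row 3: b31 a2 a3 b34 b35
  row 4: a1 b42 a3 a4 a5
Rows 1 and 2 agree on E; apply E→D and equate their D entries.
Rows 1 and 4 agree on E; apply E→D and equate their D entries.
Rows 1 and 3 agree on B; apply B→C, E and equate their C, E entries.
Rows 1 and 2 agree on C, D, E; apply C, D, E→A and equate their A entries.
Rows 1 and 3 agree on E; apply E→D and equate their D entries.
Rows 1 and 3 agree on C, D, E; apply C, D, E→A and equate their A entries.
Row 1 is now all distinguished symbols — the join is lossless.

Yes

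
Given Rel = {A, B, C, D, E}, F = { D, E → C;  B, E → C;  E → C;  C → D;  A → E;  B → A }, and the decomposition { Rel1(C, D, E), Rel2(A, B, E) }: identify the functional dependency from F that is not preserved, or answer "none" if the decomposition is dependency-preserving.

D, E → C lies within Rel1.
B, E → C: restricted closure across fragments reaches C.
E → C lies within Rel1.
C → D lies within Rel1.
A → E lies within Rel2.
B → A lies within Rel2.
Every dependency is enforceable on the fragments, so the decomposition is dependency-preserving.

none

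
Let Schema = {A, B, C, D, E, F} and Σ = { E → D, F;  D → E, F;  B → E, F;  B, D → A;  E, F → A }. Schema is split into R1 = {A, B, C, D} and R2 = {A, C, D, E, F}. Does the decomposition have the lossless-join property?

Yes

Common attributes: R1 ∩ R2 = {A, C, D}.
Closure of {A, C, D}: D → E, F applies, adding E, F. So (A, C, D)⁺ = {A, C, D, E, F}.
This closure contains every attribute of R2, so R1 ∩ R2 → R2. The join is lossless.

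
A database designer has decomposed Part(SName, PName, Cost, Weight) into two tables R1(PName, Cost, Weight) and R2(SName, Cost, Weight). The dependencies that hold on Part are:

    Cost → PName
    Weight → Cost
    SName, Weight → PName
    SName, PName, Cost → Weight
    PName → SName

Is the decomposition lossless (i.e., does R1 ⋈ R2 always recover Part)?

Yes

Common attributes: R1 ∩ R2 = {Cost, Weight}.
Closure of {Cost, Weight}: Cost → PName applies, adding PName; PName → SName applies, adding SName. So (Cost, Weight)⁺ = {SName, PName, Cost, Weight}.
This closure contains every attribute of R1, so R1 ∩ R2 → R1. The join is lossless.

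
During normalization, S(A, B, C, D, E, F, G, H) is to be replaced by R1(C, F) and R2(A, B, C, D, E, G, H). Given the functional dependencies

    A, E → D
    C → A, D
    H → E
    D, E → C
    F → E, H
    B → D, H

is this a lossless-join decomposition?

Common attributes: R1 ∩ R2 = {C}.
Closure of {C}: C → A, D applies, adding A, D. So (C)⁺ = {A, C, D}.
The closure contains neither all of R1 = {C, F} nor all of R2 = {A, B, C, D, E, G, H}, so the common attributes are not a superkey of either fragment. The join is lossy.

No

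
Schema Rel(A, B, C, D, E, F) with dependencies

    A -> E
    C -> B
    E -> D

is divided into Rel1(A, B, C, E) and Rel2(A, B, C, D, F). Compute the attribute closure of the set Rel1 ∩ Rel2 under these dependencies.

A, B, C, D, E

Rel1 ∩ Rel2 = {A, B, C}.
A → E applies, adding E
E → D applies, adding D
Closure: {A, B, C, D, E}.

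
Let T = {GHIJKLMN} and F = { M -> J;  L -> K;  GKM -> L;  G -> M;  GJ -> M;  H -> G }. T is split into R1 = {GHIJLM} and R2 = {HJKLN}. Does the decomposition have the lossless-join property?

No

Common attributes: R1 ∩ R2 = {HJL}.
Closure of {HJL}: L → K applies, adding K; H → G applies, adding G; G → M applies, adding M. So (HJL)⁺ = {GHJKLM}.
The closure contains neither all of R1 = {GHIJLM} nor all of R2 = {HJKLN}, so the common attributes are not a superkey of either fragment. The join is lossy.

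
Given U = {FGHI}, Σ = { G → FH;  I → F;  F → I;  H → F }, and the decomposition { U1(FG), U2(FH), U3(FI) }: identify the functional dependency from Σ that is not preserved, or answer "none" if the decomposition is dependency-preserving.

G → FH

Check G → FH: no single fragment contains all of {FGH}, and the restricted closure of {G} across the fragments never reaches {FH}.
I → F is preserved.
F → I is preserved.
H → F is preserved.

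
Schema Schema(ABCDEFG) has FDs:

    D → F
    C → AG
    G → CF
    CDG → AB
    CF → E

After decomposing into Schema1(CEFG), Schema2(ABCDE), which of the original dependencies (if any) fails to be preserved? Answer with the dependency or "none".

D → F

Check D → F: no single fragment contains all of {DF}, and the restricted closure of {D} across the fragments never reaches {F}.
C → AG is preserved.
G → CF is preserved.
CDG → AB is preserved.
CF → E is preserved.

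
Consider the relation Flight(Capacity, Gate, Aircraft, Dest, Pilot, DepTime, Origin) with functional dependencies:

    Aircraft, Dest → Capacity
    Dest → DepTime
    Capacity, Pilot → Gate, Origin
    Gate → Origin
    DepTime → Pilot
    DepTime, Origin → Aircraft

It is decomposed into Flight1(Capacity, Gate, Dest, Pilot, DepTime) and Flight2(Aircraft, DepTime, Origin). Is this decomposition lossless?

Common attributes: Flight1 ∩ Flight2 = {DepTime}.
Closure of {DepTime}: DepTime → Pilot applies, adding Pilot. So (DepTime)⁺ = {Pilot, DepTime}.
The closure contains neither all of Flight1 = {Capacity, Gate, Dest, Pilot, DepTime} nor all of Flight2 = {Aircraft, DepTime, Origin}, so the common attributes are not a superkey of either fragment. The join is lossy.

No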